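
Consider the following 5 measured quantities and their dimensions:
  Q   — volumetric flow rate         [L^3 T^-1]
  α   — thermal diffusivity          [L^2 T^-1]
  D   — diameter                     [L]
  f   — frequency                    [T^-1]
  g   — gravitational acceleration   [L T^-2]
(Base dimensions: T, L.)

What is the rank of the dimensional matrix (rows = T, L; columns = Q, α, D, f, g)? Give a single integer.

2

Write exponents as rows T,L / cols Q,α,D,f,g:
  T: [-1 -1  0 -1 -2]
  L: [ 3  2  1  0  1]
RREF → pivots at {Q,α} ⇒ r = 2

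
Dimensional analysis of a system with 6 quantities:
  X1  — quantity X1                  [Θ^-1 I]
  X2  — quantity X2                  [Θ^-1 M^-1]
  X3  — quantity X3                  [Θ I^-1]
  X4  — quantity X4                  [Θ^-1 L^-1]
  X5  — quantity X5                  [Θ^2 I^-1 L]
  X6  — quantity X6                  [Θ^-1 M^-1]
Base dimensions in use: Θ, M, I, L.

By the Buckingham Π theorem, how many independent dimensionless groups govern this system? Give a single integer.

Write exponents as rows Θ,M,I,L / cols X1,X2,X3,X4,X5,X6:
  Θ: [-1 -1  1 -1  2 -1]
  M: [ 0 -1  0  0  0 -1]
  I: [ 1  0 -1  0 -1  0]
  L: [ 0  0  0 -1  1  0]
Echelon form has 3 nonzero rows (pivots: X1,X2,X4)
n=6, r=3 ⇒ 3 dimensionless groups

3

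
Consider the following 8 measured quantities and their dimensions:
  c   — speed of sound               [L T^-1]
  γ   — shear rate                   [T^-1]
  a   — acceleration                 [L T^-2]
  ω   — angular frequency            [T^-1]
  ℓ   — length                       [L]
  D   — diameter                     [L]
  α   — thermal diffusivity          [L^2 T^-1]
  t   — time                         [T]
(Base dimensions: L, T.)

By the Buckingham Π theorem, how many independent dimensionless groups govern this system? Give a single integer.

Dimensional matrix (L×T by c×γ×a×ω×ℓ×D×α×t):
  L: [ 1  0  1  0  1  1  2  0]
  T: [-1 -1 -2 -1  0  0 -1  1]
RREF → pivots at {c,γ} ⇒ r = 2
8 vars − rank 2 = 6 Π groups

6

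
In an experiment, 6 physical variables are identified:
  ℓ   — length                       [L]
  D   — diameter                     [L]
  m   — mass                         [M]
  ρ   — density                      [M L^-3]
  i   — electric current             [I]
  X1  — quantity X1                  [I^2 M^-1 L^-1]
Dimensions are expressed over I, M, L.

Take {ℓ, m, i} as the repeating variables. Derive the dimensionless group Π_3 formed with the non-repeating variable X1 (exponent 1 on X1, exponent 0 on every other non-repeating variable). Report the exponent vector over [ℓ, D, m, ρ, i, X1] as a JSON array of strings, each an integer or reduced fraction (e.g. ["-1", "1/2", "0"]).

Dimensional matrix (I×M×L by ℓ×D×m×ρ×i×X1):
  I: [ 0  0  0  0  1  2]
  M: [ 0  0  1  1  0 -1]
  L: [ 1  1  0 -3  0 -1]
Echelon form has 3 nonzero rows (pivots: ℓ,m,i)
Pivot set = {ℓ,m,i}, free = {D,ρ,X1}
RREF:
  r0: [   1    1    0   -3    0   -1]
  r1: [   0    0    1    1    0   -1]
  r2: [   0    0    0    0    1    2]
Fix exponent of X1 at 1, D at 0, ρ at 0; solve each RREF row for its pivot's exponent:
  r0: exp(ℓ) + (-1)·1 = 0 ⇒ exp(ℓ) = 1
  r1: exp(m) + (-1)·1 = 0 ⇒ exp(m) = 1
  r2: exp(i) + (2)·1 = 0 ⇒ exp(i) = -2
Π_3 = ℓ · m · i^-2 · X1

["1", "0", "1", "0", "-2", "1"]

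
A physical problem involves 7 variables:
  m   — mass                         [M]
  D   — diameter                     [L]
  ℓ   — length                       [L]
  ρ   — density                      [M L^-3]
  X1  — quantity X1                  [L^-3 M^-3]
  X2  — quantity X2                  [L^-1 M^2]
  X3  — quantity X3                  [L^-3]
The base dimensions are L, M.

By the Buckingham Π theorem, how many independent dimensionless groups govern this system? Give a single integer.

Write exponents as rows L,M / cols m,D,ℓ,ρ,X1,X2,X3:
  L: [ 0  1  1 -3 -3 -1 -3]
  M: [ 1  0  0  1 -3  2  0]
Echelon form has 2 nonzero rows (pivots: m,D)
7 vars − rank 2 = 5 Π groups

5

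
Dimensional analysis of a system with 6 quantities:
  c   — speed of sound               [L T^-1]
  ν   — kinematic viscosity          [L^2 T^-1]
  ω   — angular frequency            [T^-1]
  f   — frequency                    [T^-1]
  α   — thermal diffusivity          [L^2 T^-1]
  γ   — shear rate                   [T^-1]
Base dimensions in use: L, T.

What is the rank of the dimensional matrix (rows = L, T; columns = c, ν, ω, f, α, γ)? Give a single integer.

Dimensional matrix (L×T by c×ν×ω×f×α×γ):
  L: [ 1  2  0  0  2  0]
  T: [-1 -1 -1 -1 -1 -1]
RREF → pivots at {c,ν} ⇒ r = 2

2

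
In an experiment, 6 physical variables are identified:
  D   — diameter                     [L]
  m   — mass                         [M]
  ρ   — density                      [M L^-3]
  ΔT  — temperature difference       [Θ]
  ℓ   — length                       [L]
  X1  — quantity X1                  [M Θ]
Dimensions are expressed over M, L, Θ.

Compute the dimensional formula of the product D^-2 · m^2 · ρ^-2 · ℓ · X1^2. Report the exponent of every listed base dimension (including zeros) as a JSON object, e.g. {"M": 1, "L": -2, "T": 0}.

{"M": 2, "L": 5, "Θ": 2}

Write exponents as rows M,L,Θ / cols D,m,ρ,ΔT,ℓ,X1:
  M: [ 0  1  1  0  0  1]
  L: [ 1  0 -3  0  1  0]
  Θ: [ 0  0  0  1  0  1]
  [M]: (-2)·0+(2)·1+(-2)·1+(1)·0+(2)·1 = 2
  [L]: (-2)·1+(2)·0+(-2)·-3+(1)·1+(2)·0 = 5
  [Θ]: (-2)·0+(2)·0+(-2)·0+(1)·0+(2)·1 = 2
⇒ M^2 L^5 Θ^2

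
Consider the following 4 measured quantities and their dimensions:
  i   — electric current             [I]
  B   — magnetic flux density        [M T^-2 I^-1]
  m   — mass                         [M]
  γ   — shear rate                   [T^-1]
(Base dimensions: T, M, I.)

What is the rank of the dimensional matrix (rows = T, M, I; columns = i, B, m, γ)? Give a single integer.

3

Dimensional matrix (T×M×I by i×B×m×γ):
  T: [ 0 -2  0 -1]
  M: [ 0  1  1  0]
  I: [ 1 -1  0  0]
RREF → pivots at {i,B,m} ⇒ r = 3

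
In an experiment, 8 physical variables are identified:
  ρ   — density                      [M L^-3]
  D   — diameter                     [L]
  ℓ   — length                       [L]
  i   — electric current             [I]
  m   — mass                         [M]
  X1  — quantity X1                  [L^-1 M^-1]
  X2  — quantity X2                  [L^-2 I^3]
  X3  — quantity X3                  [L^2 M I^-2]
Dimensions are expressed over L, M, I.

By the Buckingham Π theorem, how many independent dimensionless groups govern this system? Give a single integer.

Write exponents as rows L,M,I / cols ρ,D,ℓ,i,m,X1,X2,X3:
  L: [-3  1  1  0  0 -1 -2  2]
  M: [ 1  0  0  0  1 -1  0  1]
  I: [ 0  0  0  1  0  0  3 -2]
Row reduction gives pivot columns ρ,D,i; rank = 3
n=8, r=3 ⇒ 5 dimensionless groups

5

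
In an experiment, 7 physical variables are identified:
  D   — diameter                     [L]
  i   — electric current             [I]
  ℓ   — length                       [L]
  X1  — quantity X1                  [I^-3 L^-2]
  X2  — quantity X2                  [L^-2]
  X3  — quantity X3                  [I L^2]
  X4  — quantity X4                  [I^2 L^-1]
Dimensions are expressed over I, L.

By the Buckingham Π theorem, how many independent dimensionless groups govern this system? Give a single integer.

5

Exponent matrix [I,L] × [D,i,ℓ,X1,X2,X3,X4]:
  I: [ 0  1  0 -3  0  1  2]
  L: [ 1  0  1 -2 -2  2 -1]
Row reduction gives pivot columns D,i; rank = 2
7 vars − rank 2 = 5 Π groups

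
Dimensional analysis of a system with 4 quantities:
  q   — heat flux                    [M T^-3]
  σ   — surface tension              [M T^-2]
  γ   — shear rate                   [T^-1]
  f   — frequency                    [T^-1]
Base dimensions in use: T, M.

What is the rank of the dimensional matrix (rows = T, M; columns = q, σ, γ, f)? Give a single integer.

2

Exponent matrix [T,M] × [q,σ,γ,f]:
  T: [-3 -2 -1 -1]
  M: [ 1  1  0  0]
RREF → pivots at {q,σ} ⇒ r = 2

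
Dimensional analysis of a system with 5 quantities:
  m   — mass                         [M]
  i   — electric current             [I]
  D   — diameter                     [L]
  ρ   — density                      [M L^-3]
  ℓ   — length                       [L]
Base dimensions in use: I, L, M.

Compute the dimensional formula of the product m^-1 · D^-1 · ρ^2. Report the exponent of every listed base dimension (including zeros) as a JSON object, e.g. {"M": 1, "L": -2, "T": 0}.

Dimensional matrix (I×L×M by m×i×D×ρ×ℓ):
  I: [ 0  1  0  0  0]
  L: [ 0  0  1 -3  1]
  M: [ 1  0  0  1  0]
  [I]: (-1)·0+(-1)·0+(2)·0 = 0
  [L]: (-1)·0+(-1)·1+(2)·-3 = -7
  [M]: (-1)·1+(-1)·0+(2)·1 = 1
⇒ L^-7 M

{"I": 0, "L": -7, "M": 1}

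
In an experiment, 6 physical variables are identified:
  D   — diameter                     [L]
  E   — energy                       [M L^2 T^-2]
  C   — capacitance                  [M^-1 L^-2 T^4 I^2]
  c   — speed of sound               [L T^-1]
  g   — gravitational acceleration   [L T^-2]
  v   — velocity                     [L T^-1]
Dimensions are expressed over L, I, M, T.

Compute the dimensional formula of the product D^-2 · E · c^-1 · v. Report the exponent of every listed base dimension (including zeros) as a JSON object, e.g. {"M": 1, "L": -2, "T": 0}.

{"L": 0, "I": 0, "M": 1, "T": -2}

Dimensional matrix (L×I×M×T by D×E×C×c×g×v):
  L: [ 1  2 -2  1  1  1]
  I: [ 0  0  2  0  0  0]
  M: [ 0  1 -1  0  0  0]
  T: [ 0 -2  4 -1 -2 -1]
  [L]: (-2)·1+(1)·2+(-1)·1+(1)·1 = 0
  [I]: (-2)·0+(1)·0+(-1)·0+(1)·0 = 0
  [M]: (-2)·0+(1)·1+(-1)·0+(1)·0 = 1
  [T]: (-2)·0+(1)·-2+(-1)·-1+(1)·-1 = -2
⇒ M T^-2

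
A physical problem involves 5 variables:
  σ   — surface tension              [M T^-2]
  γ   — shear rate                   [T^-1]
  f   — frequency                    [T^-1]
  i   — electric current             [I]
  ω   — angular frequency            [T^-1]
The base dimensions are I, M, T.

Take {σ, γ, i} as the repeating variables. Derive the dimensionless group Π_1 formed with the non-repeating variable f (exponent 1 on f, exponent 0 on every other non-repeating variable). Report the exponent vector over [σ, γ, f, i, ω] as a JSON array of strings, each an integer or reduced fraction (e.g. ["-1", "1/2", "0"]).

["0", "-1", "1", "0", "0"]

Exponent matrix [I,M,T] × [σ,γ,f,i,ω]:
  I: [ 0  0  0  1  0]
  M: [ 1  0  0  0  0]
  T: [-2 -1 -1  0 -1]
Row reduction gives pivot columns σ,γ,i; rank = 3
Pivot set = {σ,γ,i}, free = {f,ω}
RREF:
  r0: [   1    0    0    0    0]
  r1: [   0    1    1    0    1]
  r2: [   0    0    0    1    0]
Fix exponent of f at 1, ω at 0; solve each RREF row for its pivot's exponent:
  r0: exp(σ) + (0)·1 = 0 ⇒ exp(σ) = 0
  r1: exp(γ) + (1)·1 = 0 ⇒ exp(γ) = -1
  r2: exp(i) + (0)·1 = 0 ⇒ exp(i) = 0
Π_1 = γ^-1 · f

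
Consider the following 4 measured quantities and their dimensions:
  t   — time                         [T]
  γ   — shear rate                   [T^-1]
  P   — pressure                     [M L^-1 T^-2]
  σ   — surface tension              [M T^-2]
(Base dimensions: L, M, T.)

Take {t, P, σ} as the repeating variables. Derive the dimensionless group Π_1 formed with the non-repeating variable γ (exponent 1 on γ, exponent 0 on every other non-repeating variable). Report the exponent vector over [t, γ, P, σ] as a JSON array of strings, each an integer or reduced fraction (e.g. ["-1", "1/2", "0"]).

Dimensional matrix (L×M×T by t×γ×P×σ):
  L: [ 0  0 -1  0]
  M: [ 0  0  1  1]
  T: [ 1 -1 -2 -2]
Row reduction gives pivot columns t,P,σ; rank = 3
Repeat: t,P,σ; free: γ
RREF:
  r0: [   1   -1    0    0]
  r1: [   0    0    1    0]
  r2: [   0    0    0    1]
Fix exponent of γ at 1; solve each RREF row for its pivot's exponent:
  r0: exp(t) + (-1)·1 = 0 ⇒ exp(t) = 1
  r1: exp(P) + (0)·1 = 0 ⇒ exp(P) = 0
  r2: exp(σ) + (0)·1 = 0 ⇒ exp(σ) = 0
Π_1 = t · γ

["1", "1", "0", "0"]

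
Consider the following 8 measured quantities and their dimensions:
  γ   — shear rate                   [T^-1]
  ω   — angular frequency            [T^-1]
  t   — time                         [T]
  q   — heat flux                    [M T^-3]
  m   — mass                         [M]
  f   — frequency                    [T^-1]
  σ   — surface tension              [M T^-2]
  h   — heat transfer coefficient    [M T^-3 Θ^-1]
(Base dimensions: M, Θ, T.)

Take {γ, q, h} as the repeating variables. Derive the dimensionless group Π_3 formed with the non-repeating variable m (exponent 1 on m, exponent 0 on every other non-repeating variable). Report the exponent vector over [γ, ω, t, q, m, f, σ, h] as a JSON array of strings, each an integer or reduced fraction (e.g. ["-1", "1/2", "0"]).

Dimensional matrix (M×Θ×T by γ×ω×t×q×m×f×σ×h):
  M: [ 0  0  0  1  1  0  1  1]
  Θ: [ 0  0  0  0  0  0  0 -1]
  T: [-1 -1  1 -3  0 -1 -2 -3]
Row reduction gives pivot columns γ,q,h; rank = 3
Repeat: γ,q,h; free: ω,t,m,f,σ
RREF:
  r0: [   1    1   -1    0   -3    1   -1    0]
  r1: [   0    0    0    1    1    0    1    0]
  r2: [   0    0    0    0    0    0    0    1]
Fix exponent of m at 1, ω at 0, t at 0, f at 0, σ at 0; solve each RREF row for its pivot's exponent:
  r0: exp(γ) + (-3)·1 = 0 ⇒ exp(γ) = 3
  r1: exp(q) + (1)·1 = 0 ⇒ exp(q) = -1
  r2: exp(h) + (0)·1 = 0 ⇒ exp(h) = 0
Π_3 = γ^3 · q^-1 · m

["3", "0", "0", "-1", "1", "0", "0", "0"]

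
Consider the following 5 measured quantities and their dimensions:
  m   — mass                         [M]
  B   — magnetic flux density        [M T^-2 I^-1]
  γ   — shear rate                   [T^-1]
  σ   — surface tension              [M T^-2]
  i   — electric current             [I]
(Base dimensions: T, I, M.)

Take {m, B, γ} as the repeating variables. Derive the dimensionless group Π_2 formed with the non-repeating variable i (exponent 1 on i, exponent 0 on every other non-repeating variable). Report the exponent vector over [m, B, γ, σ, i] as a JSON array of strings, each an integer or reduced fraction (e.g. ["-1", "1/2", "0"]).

["-1", "1", "-2", "0", "1"]

Write exponents as rows T,I,M / cols m,B,γ,σ,i:
  T: [ 0 -2 -1 -2  0]
  I: [ 0 -1  0  0  1]
  M: [ 1  1  0  1  0]
RREF → pivots at {m,B,γ} ⇒ r = 3
Pivot set = {m,B,γ}, free = {σ,i}
RREF:
  r0: [   1    0    0    1    1]
  r1: [   0    1    0    0   -1]
  r2: [   0    0    1    2    2]
Fix exponent of i at 1, σ at 0; solve each RREF row for its pivot's exponent:
  r0: exp(m) + (1)·1 = 0 ⇒ exp(m) = -1
  r1: exp(B) + (-1)·1 = 0 ⇒ exp(B) = 1
  r2: exp(γ) + (2)·1 = 0 ⇒ exp(γ) = -2
Π_2 = m^-1 · B · γ^-2 · i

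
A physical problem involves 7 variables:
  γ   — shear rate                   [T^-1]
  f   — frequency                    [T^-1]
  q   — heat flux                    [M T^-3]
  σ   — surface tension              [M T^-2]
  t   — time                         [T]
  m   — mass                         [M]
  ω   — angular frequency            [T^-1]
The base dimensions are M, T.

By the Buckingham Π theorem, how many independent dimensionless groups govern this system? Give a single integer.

5

Write exponents as rows M,T / cols γ,f,q,σ,t,m,ω:
  M: [ 0  0  1  1  0  1  0]
  T: [-1 -1 -3 -2  1  0 -1]
RREF → pivots at {γ,q} ⇒ r = 2
n=7, r=2 ⇒ 5 dimensionless groups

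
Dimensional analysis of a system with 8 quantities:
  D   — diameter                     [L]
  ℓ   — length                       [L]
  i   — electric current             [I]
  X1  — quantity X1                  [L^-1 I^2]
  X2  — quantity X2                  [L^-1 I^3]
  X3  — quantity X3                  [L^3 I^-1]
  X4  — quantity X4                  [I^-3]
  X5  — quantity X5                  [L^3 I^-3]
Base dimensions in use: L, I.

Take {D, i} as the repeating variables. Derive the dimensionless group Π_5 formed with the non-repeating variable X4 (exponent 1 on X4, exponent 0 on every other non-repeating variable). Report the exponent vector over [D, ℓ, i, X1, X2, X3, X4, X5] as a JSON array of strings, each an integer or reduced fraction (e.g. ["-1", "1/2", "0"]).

["0", "0", "3", "0", "0", "0", "1", "0"]

Write exponents as rows L,I / cols D,ℓ,i,X1,X2,X3,X4,X5:
  L: [ 1  1  0 -1 -1  3  0  3]
  I: [ 0  0  1  2  3 -1 -3 -3]
Row reduction gives pivot columns D,i; rank = 2
Pivot set = {D,i}, free = {ℓ,X1,X2,X3,X4,X5}
RREF:
  r0: [   1    1    0   -1   -1    3    0    3]
  r1: [   0    0    1    2    3   -1   -3   -3]
Fix exponent of X4 at 1, ℓ at 0, X1 at 0, X2 at 0, X3 at 0, X5 at 0; solve each RREF row for its pivot's exponent:
  r0: exp(D) + (0)·1 = 0 ⇒ exp(D) = 0
  r1: exp(i) + (-3)·1 = 0 ⇒ exp(i) = 3
Π_5 = i^3 · X4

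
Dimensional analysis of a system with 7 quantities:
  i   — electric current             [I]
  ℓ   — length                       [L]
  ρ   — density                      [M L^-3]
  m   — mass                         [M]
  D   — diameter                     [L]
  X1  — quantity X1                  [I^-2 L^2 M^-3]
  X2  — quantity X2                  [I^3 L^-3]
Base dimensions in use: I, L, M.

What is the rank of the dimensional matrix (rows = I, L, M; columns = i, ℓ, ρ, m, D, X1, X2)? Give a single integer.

3

Write exponents as rows I,L,M / cols i,ℓ,ρ,m,D,X1,X2:
  I: [ 1  0  0  0  0 -2  3]
  L: [ 0  1 -3  0  1  2 -3]
  M: [ 0  0  1  1  0 -3  0]
Echelon form has 3 nonzero rows (pivots: i,ℓ,ρ)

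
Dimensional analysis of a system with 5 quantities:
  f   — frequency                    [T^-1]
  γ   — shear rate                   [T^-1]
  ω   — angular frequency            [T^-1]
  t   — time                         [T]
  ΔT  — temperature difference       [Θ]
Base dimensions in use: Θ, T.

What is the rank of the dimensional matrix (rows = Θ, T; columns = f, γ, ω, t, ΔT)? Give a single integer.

Exponent matrix [Θ,T] × [f,γ,ω,t,ΔT]:
  Θ: [ 0  0  0  0  1]
  T: [-1 -1 -1  1  0]
Echelon form has 2 nonzero rows (pivots: f,ΔT)

2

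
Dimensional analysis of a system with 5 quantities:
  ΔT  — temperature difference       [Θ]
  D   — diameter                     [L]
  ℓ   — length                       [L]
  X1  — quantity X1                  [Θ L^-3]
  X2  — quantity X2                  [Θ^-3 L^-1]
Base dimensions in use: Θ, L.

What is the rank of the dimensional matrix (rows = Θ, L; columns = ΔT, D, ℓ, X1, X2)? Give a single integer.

Write exponents as rows Θ,L / cols ΔT,D,ℓ,X1,X2:
  Θ: [ 1  0  0  1 -3]
  L: [ 0  1  1 -3 -1]
RREF → pivots at {ΔT,D} ⇒ r = 2

2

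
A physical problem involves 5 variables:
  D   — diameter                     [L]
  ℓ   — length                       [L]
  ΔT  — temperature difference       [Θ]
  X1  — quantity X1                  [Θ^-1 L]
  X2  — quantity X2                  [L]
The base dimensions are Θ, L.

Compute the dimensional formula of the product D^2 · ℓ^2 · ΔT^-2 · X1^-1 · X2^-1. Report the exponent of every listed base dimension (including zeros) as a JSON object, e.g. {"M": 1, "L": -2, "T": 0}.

{"Θ": -1, "L": 2}

Write exponents as rows Θ,L / cols D,ℓ,ΔT,X1,X2:
  Θ: [ 0  0  1 -1  0]
  L: [ 1  1  0  1  1]
  [Θ]: (2)·0+(2)·0+(-2)·1+(-1)·-1+(-1)·0 = -1
  [L]: (2)·1+(2)·1+(-2)·0+(-1)·1+(-1)·1 = 2
⇒ Θ^-1 L^2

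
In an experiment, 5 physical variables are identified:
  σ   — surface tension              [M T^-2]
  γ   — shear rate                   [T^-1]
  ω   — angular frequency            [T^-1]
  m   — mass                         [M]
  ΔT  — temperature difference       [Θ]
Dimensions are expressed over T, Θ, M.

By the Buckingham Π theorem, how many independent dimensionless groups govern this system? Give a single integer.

2

Dimensional matrix (T×Θ×M by σ×γ×ω×m×ΔT):
  T: [-2 -1 -1  0  0]
  Θ: [ 0  0  0  0  1]
  M: [ 1  0  0  1  0]
Row reduction gives pivot columns σ,γ,ΔT; rank = 3
5 vars − rank 3 = 2 Π groups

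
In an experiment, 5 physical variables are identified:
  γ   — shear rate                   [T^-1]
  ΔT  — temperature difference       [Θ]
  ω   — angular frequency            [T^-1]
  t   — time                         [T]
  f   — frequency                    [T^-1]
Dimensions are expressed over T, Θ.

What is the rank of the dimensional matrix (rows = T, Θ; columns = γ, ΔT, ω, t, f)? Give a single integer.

Write exponents as rows T,Θ / cols γ,ΔT,ω,t,f:
  T: [-1  0 -1  1 -1]
  Θ: [ 0  1  0  0  0]
Echelon form has 2 nonzero rows (pivots: γ,ΔT)

2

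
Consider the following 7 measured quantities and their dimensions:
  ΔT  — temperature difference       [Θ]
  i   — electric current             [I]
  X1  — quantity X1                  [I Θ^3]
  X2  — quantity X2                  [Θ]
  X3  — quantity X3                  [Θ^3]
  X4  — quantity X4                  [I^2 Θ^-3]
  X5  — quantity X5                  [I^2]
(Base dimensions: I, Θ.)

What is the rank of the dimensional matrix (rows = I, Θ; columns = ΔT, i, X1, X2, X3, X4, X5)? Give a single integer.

2

Write exponents as rows I,Θ / cols ΔT,i,X1,X2,X3,X4,X5:
  I: [ 0  1  1  0  0  2  2]
  Θ: [ 1  0  3  1  3 -3  0]
Echelon form has 2 nonzero rows (pivots: ΔT,i)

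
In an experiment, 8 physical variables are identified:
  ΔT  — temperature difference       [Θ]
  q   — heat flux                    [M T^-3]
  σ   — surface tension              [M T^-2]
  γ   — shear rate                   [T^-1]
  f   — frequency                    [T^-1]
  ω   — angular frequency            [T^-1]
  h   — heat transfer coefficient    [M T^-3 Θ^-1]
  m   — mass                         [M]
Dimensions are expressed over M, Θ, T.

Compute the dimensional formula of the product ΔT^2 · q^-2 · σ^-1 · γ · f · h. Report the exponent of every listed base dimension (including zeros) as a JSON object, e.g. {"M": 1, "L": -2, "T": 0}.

{"M": -2, "Θ": 1, "T": 3}

Dimensional matrix (M×Θ×T by ΔT×q×σ×γ×f×ω×h×m):
  M: [ 0  1  1  0  0  0  1  1]
  Θ: [ 1  0  0  0  0  0 -1  0]
  T: [ 0 -3 -2 -1 -1 -1 -3  0]
  [M]: (2)·0+(-2)·1+(-1)·1+(1)·0+(1)·0+(1)·1 = -2
  [Θ]: (2)·1+(-2)·0+(-1)·0+(1)·0+(1)·0+(1)·-1 = 1
  [T]: (2)·0+(-2)·-3+(-1)·-2+(1)·-1+(1)·-1+(1)·-3 = 3
⇒ M^-2 Θ T^3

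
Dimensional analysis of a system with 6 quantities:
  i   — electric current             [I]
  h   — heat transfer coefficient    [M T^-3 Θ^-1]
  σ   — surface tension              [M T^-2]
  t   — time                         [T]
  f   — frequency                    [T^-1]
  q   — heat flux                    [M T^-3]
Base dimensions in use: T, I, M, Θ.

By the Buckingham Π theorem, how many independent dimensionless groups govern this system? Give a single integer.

2

Exponent matrix [T,I,M,Θ] × [i,h,σ,t,f,q]:
  T: [ 0 -3 -2  1 -1 -3]
  I: [ 1  0  0  0  0  0]
  M: [ 0  1  1  0  0  1]
  Θ: [ 0 -1  0  0  0  0]
Echelon form has 4 nonzero rows (pivots: i,h,σ,t)
n=6, r=4 ⇒ 2 dimensionless groups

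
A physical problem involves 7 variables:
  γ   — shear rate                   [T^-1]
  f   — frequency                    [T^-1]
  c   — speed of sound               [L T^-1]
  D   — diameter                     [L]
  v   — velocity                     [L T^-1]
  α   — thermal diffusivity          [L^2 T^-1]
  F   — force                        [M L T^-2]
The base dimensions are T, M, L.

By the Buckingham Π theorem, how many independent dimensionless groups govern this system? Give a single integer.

4

Write exponents as rows T,M,L / cols γ,f,c,D,v,α,F:
  T: [-1 -1 -1  0 -1 -1 -2]
  M: [ 0  0  0  0  0  0  1]
  L: [ 0  0  1  1  1  2  1]
Row reduction gives pivot columns γ,c,F; rank = 3
7 vars − rank 3 = 4 Π groups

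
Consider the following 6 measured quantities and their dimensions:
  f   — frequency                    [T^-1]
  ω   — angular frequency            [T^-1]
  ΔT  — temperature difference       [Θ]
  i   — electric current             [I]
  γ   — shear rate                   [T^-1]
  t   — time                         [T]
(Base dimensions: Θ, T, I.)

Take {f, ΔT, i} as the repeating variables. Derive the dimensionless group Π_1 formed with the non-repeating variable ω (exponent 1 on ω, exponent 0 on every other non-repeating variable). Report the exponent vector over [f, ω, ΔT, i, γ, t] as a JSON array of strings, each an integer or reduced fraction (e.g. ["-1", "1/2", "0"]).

Exponent matrix [Θ,T,I] × [f,ω,ΔT,i,γ,t]:
  Θ: [ 0  0  1  0  0  0]
  T: [-1 -1  0  0 -1  1]
  I: [ 0  0  0  1  0  0]
RREF → pivots at {f,ΔT,i} ⇒ r = 3
Repeat: f,ΔT,i; free: ω,γ,t
RREF:
  r0: [   1    1    0    0    1   -1]
  r1: [   0    0    1    0    0    0]
  r2: [   0    0    0    1    0    0]
Fix exponent of ω at 1, γ at 0, t at 0; solve each RREF row for its pivot's exponent:
  r0: exp(f) + (1)·1 = 0 ⇒ exp(f) = -1
  r1: exp(ΔT) + (0)·1 = 0 ⇒ exp(ΔT) = 0
  r2: exp(i) + (0)·1 = 0 ⇒ exp(i) = 0
Π_1 = f^-1 · ω

["-1", "1", "0", "0", "0", "0"]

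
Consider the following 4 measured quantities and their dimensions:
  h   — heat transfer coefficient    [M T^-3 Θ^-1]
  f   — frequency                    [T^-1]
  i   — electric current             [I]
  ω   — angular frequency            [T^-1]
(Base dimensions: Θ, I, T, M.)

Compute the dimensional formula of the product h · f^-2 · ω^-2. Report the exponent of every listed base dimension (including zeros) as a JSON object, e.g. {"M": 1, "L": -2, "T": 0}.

Dimensional matrix (Θ×I×T×M by h×f×i×ω):
  Θ: [-1  0  0  0]
  I: [ 0  0  1  0]
  T: [-3 -1  0 -1]
  M: [ 1  0  0  0]
  [Θ]: (1)·-1+(-2)·0+(-2)·0 = -1
  [I]: (1)·0+(-2)·0+(-2)·0 = 0
  [T]: (1)·-3+(-2)·-1+(-2)·-1 = 1
  [M]: (1)·1+(-2)·0+(-2)·0 = 1
⇒ Θ^-1 T M

{"Θ": -1, "I": 0, "T": 1, "M": 1}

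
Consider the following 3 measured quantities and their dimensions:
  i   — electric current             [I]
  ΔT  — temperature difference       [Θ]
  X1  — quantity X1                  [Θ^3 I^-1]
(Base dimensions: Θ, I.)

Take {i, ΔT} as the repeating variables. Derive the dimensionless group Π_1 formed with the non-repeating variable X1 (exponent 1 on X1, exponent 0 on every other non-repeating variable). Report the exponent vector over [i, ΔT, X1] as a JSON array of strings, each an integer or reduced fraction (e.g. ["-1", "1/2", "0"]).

Dimensional matrix (Θ×I by i×ΔT×X1):
  Θ: [ 0  1  3]
  I: [ 1  0 -1]
Echelon form has 2 nonzero rows (pivots: i,ΔT)
Pivot set = {i,ΔT}, free = {X1}
RREF:
  r0: [   1    0   -1]
  r1: [   0    1    3]
Fix exponent of X1 at 1; solve each RREF row for its pivot's exponent:
  r0: exp(i) + (-1)·1 = 0 ⇒ exp(i) = 1
  r1: exp(ΔT) + (3)·1 = 0 ⇒ exp(ΔT) = -3
Π_1 = i · ΔT^-3 · X1

["1", "-3", "1"]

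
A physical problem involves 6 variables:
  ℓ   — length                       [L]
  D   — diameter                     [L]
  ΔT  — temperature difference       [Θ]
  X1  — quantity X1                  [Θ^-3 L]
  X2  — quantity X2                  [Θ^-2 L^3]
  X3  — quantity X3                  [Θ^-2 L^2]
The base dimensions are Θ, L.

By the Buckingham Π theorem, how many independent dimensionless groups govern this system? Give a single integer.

Dimensional matrix (Θ×L by ℓ×D×ΔT×X1×X2×X3):
  Θ: [ 0  0  1 -3 -2 -2]
  L: [ 1  1  0  1  3  2]
Echelon form has 2 nonzero rows (pivots: ℓ,ΔT)
n=6, r=2 ⇒ 4 dimensionless groups

4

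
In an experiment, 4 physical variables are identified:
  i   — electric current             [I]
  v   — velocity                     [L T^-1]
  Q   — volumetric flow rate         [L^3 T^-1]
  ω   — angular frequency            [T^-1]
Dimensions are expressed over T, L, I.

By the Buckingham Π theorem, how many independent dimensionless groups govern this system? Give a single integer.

Write exponents as rows T,L,I / cols i,v,Q,ω:
  T: [ 0 -1 -1 -1]
  L: [ 0  1  3  0]
  I: [ 1  0  0  0]
Row reduction gives pivot columns i,v,Q; rank = 3
4 vars − rank 3 = 1 Π group

1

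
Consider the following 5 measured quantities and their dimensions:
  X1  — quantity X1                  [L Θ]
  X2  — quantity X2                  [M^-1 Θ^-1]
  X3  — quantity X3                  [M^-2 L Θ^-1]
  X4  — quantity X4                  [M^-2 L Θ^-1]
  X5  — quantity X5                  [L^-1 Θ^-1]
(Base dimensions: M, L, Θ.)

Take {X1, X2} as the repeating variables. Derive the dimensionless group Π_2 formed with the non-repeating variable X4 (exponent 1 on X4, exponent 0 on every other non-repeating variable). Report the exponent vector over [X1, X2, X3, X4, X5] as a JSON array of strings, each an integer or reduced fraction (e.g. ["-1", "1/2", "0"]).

["-1", "-2", "0", "1", "0"]

Dimensional matrix (M×L×Θ by X1×X2×X3×X4×X5):
  M: [ 0 -1 -2 -2  0]
  L: [ 1  0  1  1 -1]
  Θ: [ 1 -1 -1 -1 -1]
Echelon form has 2 nonzero rows (pivots: X1,X2)
Repeat: X1,X2; free: X3,X4,X5
RREF:
  r0: [   1    0    1    1   -1]
  r1: [   0    1    2    2    0]
  r2: [   0    0    0    0    0]
Fix exponent of X4 at 1, X3 at 0, X5 at 0; solve each RREF row for its pivot's exponent:
  r0: exp(X1) + (1)·1 = 0 ⇒ exp(X1) = -1
  r1: exp(X2) + (2)·1 = 0 ⇒ exp(X2) = -2
Π_2 = X1^-1 · X2^-2 · X4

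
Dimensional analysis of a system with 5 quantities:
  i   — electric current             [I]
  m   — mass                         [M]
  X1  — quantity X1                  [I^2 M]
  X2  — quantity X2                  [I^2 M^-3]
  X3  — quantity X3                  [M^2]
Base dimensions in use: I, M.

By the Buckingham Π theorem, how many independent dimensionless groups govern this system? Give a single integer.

3

Dimensional matrix (I×M by i×m×X1×X2×X3):
  I: [ 1  0  2  2  0]
  M: [ 0  1  1 -3  2]
RREF → pivots at {i,m} ⇒ r = 2
5 vars − rank 2 = 3 Π groups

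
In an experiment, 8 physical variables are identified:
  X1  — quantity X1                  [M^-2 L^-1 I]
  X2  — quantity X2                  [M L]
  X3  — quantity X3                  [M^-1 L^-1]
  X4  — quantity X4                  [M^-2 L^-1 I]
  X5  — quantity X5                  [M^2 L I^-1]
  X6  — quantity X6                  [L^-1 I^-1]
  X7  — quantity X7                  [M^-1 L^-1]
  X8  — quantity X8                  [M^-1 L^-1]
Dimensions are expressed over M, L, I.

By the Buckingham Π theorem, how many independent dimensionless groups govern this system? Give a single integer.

Exponent matrix [M,L,I] × [X1,X2,X3,X4,X5,X6,X7,X8]:
  M: [-2  1 -1 -2  2  0 -1 -1]
  L: [-1  1 -1 -1  1 -1 -1 -1]
  I: [ 1  0  0  1 -1 -1  0  0]
Echelon form has 2 nonzero rows (pivots: X1,X2)
n=8, r=2 ⇒ 6 dimensionless groups

6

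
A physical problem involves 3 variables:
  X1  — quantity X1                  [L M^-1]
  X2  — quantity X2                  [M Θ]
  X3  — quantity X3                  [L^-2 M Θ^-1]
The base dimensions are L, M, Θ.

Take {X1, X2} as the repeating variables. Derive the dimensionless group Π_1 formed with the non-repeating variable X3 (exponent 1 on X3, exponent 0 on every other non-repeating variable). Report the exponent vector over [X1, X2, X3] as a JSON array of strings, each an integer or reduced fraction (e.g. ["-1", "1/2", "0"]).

["2", "1", "1"]

Exponent matrix [L,M,Θ] × [X1,X2,X3]:
  L: [ 1  0 -2]
  M: [-1  1  1]
  Θ: [ 0  1 -1]
Echelon form has 2 nonzero rows (pivots: X1,X2)
Repeat: X1,X2; free: X3
RREF:
  r0: [   1    0   -2]
  r1: [   0    1   -1]
  r2: [   0    0    0]
Fix exponent of X3 at 1; solve each RREF row for its pivot's exponent:
  r0: exp(X1) + (-2)·1 = 0 ⇒ exp(X1) = 2
  r1: exp(X2) + (-1)·1 = 0 ⇒ exp(X2) = 1
Π_1 = X1^2 · X2 · X3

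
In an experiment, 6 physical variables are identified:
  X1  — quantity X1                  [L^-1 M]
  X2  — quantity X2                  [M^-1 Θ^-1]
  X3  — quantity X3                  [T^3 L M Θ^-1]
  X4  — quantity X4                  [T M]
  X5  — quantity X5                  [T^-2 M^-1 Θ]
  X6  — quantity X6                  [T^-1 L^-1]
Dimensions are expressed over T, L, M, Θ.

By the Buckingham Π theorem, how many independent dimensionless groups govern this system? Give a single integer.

Write exponents as rows T,L,M,Θ / cols X1,X2,X3,X4,X5,X6:
  T: [ 0  0  3  1 -2 -1]
  L: [-1  0  1  0  0 -1]
  M: [ 1 -1  1  1 -1  0]
  Θ: [ 0 -1 -1  0  1  0]
Row reduction gives pivot columns X1,X2,X3; rank = 3
6 vars − rank 3 = 3 Π groups

3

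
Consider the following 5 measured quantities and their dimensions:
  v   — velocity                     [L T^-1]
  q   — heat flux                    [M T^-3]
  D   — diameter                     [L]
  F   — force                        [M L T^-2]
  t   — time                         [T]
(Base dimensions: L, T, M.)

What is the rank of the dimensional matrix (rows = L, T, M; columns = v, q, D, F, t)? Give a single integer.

3

Write exponents as rows L,T,M / cols v,q,D,F,t:
  L: [ 1  0  1  1  0]
  T: [-1 -3  0 -2  1]
  M: [ 0  1  0  1  0]
RREF → pivots at {v,q,D} ⇒ r = 3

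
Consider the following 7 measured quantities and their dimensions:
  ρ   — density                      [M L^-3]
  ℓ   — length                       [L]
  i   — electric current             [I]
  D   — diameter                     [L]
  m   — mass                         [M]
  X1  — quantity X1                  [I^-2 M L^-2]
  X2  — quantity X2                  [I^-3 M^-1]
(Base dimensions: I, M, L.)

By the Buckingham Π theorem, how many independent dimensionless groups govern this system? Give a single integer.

Write exponents as rows I,M,L / cols ρ,ℓ,i,D,m,X1,X2:
  I: [ 0  0  1  0  0 -2 -3]
  M: [ 1  0  0  0  1  1 -1]
  L: [-3  1  0  1  0 -2  0]
Echelon form has 3 nonzero rows (pivots: ρ,ℓ,i)
Π count = n − r = 7 − 3 = 4

4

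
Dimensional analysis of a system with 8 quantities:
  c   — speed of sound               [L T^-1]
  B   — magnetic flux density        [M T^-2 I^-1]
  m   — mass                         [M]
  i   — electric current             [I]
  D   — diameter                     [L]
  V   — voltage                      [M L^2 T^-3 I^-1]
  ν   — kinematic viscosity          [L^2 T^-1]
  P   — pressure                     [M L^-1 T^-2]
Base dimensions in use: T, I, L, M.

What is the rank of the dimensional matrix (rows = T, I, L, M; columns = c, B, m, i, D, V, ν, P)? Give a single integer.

4

Write exponents as rows T,I,L,M / cols c,B,m,i,D,V,ν,P:
  T: [-1 -2  0  0  0 -3 -1 -2]
  I: [ 0 -1  0  1  0 -1  0  0]
  L: [ 1  0  0  0  1  2  2 -1]
  M: [ 0  1  1  0  0  1  0  1]
Echelon form has 4 nonzero rows (pivots: c,B,m,i)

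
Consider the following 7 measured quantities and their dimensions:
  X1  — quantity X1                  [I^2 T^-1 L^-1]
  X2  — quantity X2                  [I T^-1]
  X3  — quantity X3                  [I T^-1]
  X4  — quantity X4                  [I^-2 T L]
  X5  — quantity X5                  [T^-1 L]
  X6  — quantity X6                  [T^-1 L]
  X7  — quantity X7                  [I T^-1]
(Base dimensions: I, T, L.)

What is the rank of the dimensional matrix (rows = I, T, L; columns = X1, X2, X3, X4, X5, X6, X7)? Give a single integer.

2

Dimensional matrix (I×T×L by X1×X2×X3×X4×X5×X6×X7):
  I: [ 2  1  1 -2  0  0  1]
  T: [-1 -1 -1  1 -1 -1 -1]
  L: [-1  0  0  1  1  1  0]
RREF → pivots at {X1,X2} ⇒ r = 2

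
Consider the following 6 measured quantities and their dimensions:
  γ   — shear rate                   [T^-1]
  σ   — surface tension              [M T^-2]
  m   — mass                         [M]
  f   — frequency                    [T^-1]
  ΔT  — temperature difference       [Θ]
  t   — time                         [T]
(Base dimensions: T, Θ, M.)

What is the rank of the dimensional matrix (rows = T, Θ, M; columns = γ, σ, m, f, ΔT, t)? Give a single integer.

3

Write exponents as rows T,Θ,M / cols γ,σ,m,f,ΔT,t:
  T: [-1 -2  0 -1  0  1]
  Θ: [ 0  0  0  0  1  0]
  M: [ 0  1  1  0  0  0]
RREF → pivots at {γ,σ,ΔT} ⇒ r = 3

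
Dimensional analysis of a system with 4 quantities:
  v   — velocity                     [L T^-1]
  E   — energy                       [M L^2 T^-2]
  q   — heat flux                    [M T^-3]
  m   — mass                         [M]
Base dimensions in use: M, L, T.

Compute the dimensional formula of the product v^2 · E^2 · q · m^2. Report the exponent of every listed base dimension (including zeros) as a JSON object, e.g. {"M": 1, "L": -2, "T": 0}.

{"M": 5, "L": 6, "T": -9}

Write exponents as rows M,L,T / cols v,E,q,m:
  M: [ 0  1  1  1]
  L: [ 1  2  0  0]
  T: [-1 -2 -3  0]
  [M]: (2)·0+(2)·1+(1)·1+(2)·1 = 5
  [L]: (2)·1+(2)·2+(1)·0+(2)·0 = 6
  [T]: (2)·-1+(2)·-2+(1)·-3+(2)·0 = -9
⇒ M^5 L^6 T^-9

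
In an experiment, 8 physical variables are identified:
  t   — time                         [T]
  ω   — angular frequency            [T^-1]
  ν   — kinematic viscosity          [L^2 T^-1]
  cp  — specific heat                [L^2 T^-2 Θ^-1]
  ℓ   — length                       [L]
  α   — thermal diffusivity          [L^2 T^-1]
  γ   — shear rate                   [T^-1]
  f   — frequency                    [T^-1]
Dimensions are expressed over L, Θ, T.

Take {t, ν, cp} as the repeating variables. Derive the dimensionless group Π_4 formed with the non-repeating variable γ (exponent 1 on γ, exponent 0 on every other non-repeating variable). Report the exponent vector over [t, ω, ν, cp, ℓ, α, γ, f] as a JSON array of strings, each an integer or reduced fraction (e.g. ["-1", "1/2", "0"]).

Write exponents as rows L,Θ,T / cols t,ω,ν,cp,ℓ,α,γ,f:
  L: [ 0  0  2  2  1  2  0  0]
  Θ: [ 0  0  0 -1  0  0  0  0]
  T: [ 1 -1 -1 -2  0 -1 -1 -1]
RREF → pivots at {t,ν,cp} ⇒ r = 3
Pivot set = {t,ν,cp}, free = {ω,ℓ,α,γ,f}
RREF:
  r0: [   1   -1    0    0  1/2    0   -1   -1]
  r1: [   0    0    1    0  1/2    1    0    0]
  r2: [   0    0    0    1    0    0    0    0]
Fix exponent of γ at 1, ω at 0, ℓ at 0, α at 0, f at 0; solve each RREF row for its pivot's exponent:
  r0: exp(t) + (-1)·1 = 0 ⇒ exp(t) = 1
  r1: exp(ν) + (0)·1 = 0 ⇒ exp(ν) = 0
  r2: exp(cp) + (0)·1 = 0 ⇒ exp(cp) = 0
Π_4 = t · γ

["1", "0", "0", "0", "0", "0", "1", "0"]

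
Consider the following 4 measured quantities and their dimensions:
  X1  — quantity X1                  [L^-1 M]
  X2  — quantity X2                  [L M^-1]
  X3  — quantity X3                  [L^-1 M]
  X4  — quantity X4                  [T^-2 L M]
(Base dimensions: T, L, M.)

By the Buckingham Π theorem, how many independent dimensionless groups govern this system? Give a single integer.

2

Write exponents as rows T,L,M / cols X1,X2,X3,X4:
  T: [ 0  0  0 -2]
  L: [-1  1 -1  1]
  M: [ 1 -1  1  1]
RREF → pivots at {X1,X4} ⇒ r = 2
Π count = n − r = 4 − 2 = 2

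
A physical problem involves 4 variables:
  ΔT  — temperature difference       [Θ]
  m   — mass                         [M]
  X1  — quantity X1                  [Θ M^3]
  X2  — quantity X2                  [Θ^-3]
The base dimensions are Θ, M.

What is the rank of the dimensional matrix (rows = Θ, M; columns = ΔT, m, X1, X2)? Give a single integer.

Dimensional matrix (Θ×M by ΔT×m×X1×X2):
  Θ: [ 1  0  1 -3]
  M: [ 0  1  3  0]
Echelon form has 2 nonzero rows (pivots: ΔT,m)

2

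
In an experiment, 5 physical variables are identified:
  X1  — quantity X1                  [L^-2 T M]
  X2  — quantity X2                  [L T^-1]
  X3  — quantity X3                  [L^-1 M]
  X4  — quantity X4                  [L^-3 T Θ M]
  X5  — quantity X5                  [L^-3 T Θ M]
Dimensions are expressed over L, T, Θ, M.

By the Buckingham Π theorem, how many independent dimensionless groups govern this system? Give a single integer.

2

Dimensional matrix (L×T×Θ×M by X1×X2×X3×X4×X5):
  L: [-2  1 -1 -3 -3]
  T: [ 1 -1  0  1  1]
  Θ: [ 0  0  0  1  1]
  M: [ 1  0  1  1  1]
RREF → pivots at {X1,X2,X4} ⇒ r = 3
Π count = n − r = 5 − 3 = 2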